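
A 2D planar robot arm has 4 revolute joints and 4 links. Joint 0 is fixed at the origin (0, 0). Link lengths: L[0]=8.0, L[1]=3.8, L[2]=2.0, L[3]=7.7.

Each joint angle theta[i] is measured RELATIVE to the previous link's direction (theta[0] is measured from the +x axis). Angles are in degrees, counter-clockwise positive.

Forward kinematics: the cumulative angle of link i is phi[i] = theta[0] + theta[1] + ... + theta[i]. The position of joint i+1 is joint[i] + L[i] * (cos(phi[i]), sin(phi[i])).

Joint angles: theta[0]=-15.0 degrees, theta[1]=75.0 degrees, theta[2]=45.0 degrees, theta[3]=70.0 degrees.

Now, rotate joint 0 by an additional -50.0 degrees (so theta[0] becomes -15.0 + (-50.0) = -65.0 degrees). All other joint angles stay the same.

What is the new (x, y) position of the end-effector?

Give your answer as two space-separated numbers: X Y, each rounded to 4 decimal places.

joint[0] = (0.0000, 0.0000)  (base)
link 0: phi[0] = -65 = -65 deg
  cos(-65 deg) = 0.4226, sin(-65 deg) = -0.9063
  joint[1] = (0.0000, 0.0000) + 8 * (0.4226, -0.9063) = (0.0000 + 3.3809, 0.0000 + -7.2505) = (3.3809, -7.2505)
link 1: phi[1] = -65 + 75 = 10 deg
  cos(10 deg) = 0.9848, sin(10 deg) = 0.1736
  joint[2] = (3.3809, -7.2505) + 3.8 * (0.9848, 0.1736) = (3.3809 + 3.7423, -7.2505 + 0.6599) = (7.1232, -6.5906)
link 2: phi[2] = -65 + 75 + 45 = 55 deg
  cos(55 deg) = 0.5736, sin(55 deg) = 0.8192
  joint[3] = (7.1232, -6.5906) + 2 * (0.5736, 0.8192) = (7.1232 + 1.1472, -6.5906 + 1.6383) = (8.2704, -4.9523)
link 3: phi[3] = -65 + 75 + 45 + 70 = 125 deg
  cos(125 deg) = -0.5736, sin(125 deg) = 0.8192
  joint[4] = (8.2704, -4.9523) + 7.7 * (-0.5736, 0.8192) = (8.2704 + -4.4165, -4.9523 + 6.3075) = (3.8538, 1.3552)
End effector: (3.8538, 1.3552)

Answer: 3.8538 1.3552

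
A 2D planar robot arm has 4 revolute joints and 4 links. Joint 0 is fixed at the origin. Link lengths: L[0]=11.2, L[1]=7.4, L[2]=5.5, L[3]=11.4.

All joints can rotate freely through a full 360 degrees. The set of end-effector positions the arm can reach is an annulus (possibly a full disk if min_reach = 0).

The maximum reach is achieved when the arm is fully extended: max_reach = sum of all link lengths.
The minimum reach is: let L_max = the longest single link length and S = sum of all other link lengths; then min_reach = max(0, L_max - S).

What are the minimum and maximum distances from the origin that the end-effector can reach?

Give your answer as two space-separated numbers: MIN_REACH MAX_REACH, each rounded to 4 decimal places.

Link lengths: [11.2, 7.4, 5.5, 11.4]
max_reach = 11.2 + 7.4 + 5.5 + 11.4 = 35.5
L_max = max([11.2, 7.4, 5.5, 11.4]) = 11.4
S (sum of others) = 35.5 - 11.4 = 24.1
min_reach = max(0, 11.4 - 24.1) = max(0, -12.7) = 0

Answer: 0.0000 35.5000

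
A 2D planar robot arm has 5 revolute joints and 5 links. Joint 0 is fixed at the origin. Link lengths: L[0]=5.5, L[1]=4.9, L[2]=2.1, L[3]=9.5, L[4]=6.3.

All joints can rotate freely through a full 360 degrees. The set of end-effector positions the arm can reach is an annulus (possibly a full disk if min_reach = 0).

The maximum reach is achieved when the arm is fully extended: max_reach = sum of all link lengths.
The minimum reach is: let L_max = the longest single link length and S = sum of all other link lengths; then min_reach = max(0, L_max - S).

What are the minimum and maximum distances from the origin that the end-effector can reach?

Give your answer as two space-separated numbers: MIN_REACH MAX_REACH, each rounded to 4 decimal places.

Answer: 0.0000 28.3000

Derivation:
Link lengths: [5.5, 4.9, 2.1, 9.5, 6.3]
max_reach = 5.5 + 4.9 + 2.1 + 9.5 + 6.3 = 28.3
L_max = max([5.5, 4.9, 2.1, 9.5, 6.3]) = 9.5
S (sum of others) = 28.3 - 9.5 = 18.8
min_reach = max(0, 9.5 - 18.8) = max(0, -9.3) = 0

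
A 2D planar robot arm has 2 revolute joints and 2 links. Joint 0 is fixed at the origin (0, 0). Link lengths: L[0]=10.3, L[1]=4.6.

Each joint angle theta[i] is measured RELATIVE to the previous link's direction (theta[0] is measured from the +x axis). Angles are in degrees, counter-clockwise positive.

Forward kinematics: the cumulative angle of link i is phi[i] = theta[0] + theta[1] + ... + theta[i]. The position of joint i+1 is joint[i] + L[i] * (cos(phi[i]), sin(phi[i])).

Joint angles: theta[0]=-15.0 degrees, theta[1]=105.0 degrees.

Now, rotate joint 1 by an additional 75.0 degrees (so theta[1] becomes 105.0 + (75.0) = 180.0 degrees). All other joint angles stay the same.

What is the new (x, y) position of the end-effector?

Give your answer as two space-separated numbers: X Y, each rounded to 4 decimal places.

Answer: 5.5058 -1.4753

Derivation:
joint[0] = (0.0000, 0.0000)  (base)
link 0: phi[0] = -15 = -15 deg
  cos(-15 deg) = 0.9659, sin(-15 deg) = -0.2588
  joint[1] = (0.0000, 0.0000) + 10.3 * (0.9659, -0.2588) = (0.0000 + 9.9490, 0.0000 + -2.6658) = (9.9490, -2.6658)
link 1: phi[1] = -15 + 180 = 165 deg
  cos(165 deg) = -0.9659, sin(165 deg) = 0.2588
  joint[2] = (9.9490, -2.6658) + 4.6 * (-0.9659, 0.2588) = (9.9490 + -4.4433, -2.6658 + 1.1906) = (5.5058, -1.4753)
End effector: (5.5058, -1.4753)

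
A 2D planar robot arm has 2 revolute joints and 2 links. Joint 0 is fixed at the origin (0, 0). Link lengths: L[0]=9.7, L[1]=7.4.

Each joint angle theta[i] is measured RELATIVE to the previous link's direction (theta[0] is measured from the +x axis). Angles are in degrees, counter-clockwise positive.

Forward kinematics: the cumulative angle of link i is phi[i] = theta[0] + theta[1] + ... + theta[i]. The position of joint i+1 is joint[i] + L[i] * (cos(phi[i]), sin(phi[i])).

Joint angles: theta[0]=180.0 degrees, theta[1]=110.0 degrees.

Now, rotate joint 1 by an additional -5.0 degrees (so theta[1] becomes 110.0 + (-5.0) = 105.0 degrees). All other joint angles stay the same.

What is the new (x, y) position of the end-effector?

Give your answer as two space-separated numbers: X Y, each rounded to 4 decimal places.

Answer: -7.7847 -7.1479

Derivation:
joint[0] = (0.0000, 0.0000)  (base)
link 0: phi[0] = 180 = 180 deg
  cos(180 deg) = -1.0000, sin(180 deg) = 0.0000
  joint[1] = (0.0000, 0.0000) + 9.7 * (-1.0000, 0.0000) = (0.0000 + -9.7000, 0.0000 + 0.0000) = (-9.7000, 0.0000)
link 1: phi[1] = 180 + 105 = 285 deg
  cos(285 deg) = 0.2588, sin(285 deg) = -0.9659
  joint[2] = (-9.7000, 0.0000) + 7.4 * (0.2588, -0.9659) = (-9.7000 + 1.9153, 0.0000 + -7.1479) = (-7.7847, -7.1479)
End effector: (-7.7847, -7.1479)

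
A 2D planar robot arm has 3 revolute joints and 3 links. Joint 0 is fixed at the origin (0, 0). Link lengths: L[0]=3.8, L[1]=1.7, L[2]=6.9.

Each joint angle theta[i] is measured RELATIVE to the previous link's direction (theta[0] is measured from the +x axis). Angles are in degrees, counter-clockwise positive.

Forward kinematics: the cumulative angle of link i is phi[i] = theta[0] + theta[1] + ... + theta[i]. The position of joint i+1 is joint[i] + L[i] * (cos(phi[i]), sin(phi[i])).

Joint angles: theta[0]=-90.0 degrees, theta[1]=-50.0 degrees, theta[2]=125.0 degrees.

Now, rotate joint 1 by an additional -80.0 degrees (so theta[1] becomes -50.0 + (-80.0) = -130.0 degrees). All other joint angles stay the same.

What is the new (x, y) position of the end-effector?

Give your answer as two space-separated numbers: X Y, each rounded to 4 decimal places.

joint[0] = (0.0000, 0.0000)  (base)
link 0: phi[0] = -90 = -90 deg
  cos(-90 deg) = 0.0000, sin(-90 deg) = -1.0000
  joint[1] = (0.0000, 0.0000) + 3.8 * (0.0000, -1.0000) = (0.0000 + 0.0000, 0.0000 + -3.8000) = (0.0000, -3.8000)
link 1: phi[1] = -90 + -130 = -220 deg
  cos(-220 deg) = -0.7660, sin(-220 deg) = 0.6428
  joint[2] = (0.0000, -3.8000) + 1.7 * (-0.7660, 0.6428) = (0.0000 + -1.3023, -3.8000 + 1.0927) = (-1.3023, -2.7073)
link 2: phi[2] = -90 + -130 + 125 = -95 deg
  cos(-95 deg) = -0.0872, sin(-95 deg) = -0.9962
  joint[3] = (-1.3023, -2.7073) + 6.9 * (-0.0872, -0.9962) = (-1.3023 + -0.6014, -2.7073 + -6.8737) = (-1.9037, -9.5810)
End effector: (-1.9037, -9.5810)

Answer: -1.9037 -9.5810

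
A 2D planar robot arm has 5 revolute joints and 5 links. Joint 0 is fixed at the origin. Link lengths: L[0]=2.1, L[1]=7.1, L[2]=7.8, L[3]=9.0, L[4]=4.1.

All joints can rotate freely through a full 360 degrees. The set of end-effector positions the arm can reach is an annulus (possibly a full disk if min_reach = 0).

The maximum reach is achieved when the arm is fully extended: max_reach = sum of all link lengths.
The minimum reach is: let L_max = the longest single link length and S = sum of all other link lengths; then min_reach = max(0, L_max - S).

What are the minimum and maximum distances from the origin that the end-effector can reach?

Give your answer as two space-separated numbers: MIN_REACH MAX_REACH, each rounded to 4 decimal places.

Link lengths: [2.1, 7.1, 7.8, 9.0, 4.1]
max_reach = 2.1 + 7.1 + 7.8 + 9 + 4.1 = 30.1
L_max = max([2.1, 7.1, 7.8, 9.0, 4.1]) = 9
S (sum of others) = 30.1 - 9 = 21.1
min_reach = max(0, 9 - 21.1) = max(0, -12.1) = 0

Answer: 0.0000 30.1000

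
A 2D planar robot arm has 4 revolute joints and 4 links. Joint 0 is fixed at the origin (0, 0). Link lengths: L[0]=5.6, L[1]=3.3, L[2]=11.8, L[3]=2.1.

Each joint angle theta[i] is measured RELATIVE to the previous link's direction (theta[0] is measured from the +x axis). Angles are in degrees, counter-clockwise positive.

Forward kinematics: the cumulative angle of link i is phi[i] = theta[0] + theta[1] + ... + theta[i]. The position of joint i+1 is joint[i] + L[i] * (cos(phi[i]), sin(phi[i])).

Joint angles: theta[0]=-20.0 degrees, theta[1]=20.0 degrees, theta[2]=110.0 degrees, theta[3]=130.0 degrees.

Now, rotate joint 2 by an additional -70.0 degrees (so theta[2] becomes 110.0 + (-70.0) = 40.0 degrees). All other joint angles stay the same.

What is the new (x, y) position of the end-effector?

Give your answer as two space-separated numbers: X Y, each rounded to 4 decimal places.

joint[0] = (0.0000, 0.0000)  (base)
link 0: phi[0] = -20 = -20 deg
  cos(-20 deg) = 0.9397, sin(-20 deg) = -0.3420
  joint[1] = (0.0000, 0.0000) + 5.6 * (0.9397, -0.3420) = (0.0000 + 5.2623, 0.0000 + -1.9153) = (5.2623, -1.9153)
link 1: phi[1] = -20 + 20 = 0 deg
  cos(0 deg) = 1.0000, sin(0 deg) = 0.0000
  joint[2] = (5.2623, -1.9153) + 3.3 * (1.0000, 0.0000) = (5.2623 + 3.3000, -1.9153 + 0.0000) = (8.5623, -1.9153)
link 2: phi[2] = -20 + 20 + 40 = 40 deg
  cos(40 deg) = 0.7660, sin(40 deg) = 0.6428
  joint[3] = (8.5623, -1.9153) + 11.8 * (0.7660, 0.6428) = (8.5623 + 9.0393, -1.9153 + 7.5849) = (17.6016, 5.6696)
link 3: phi[3] = -20 + 20 + 40 + 130 = 170 deg
  cos(170 deg) = -0.9848, sin(170 deg) = 0.1736
  joint[4] = (17.6016, 5.6696) + 2.1 * (-0.9848, 0.1736) = (17.6016 + -2.0681, 5.6696 + 0.3647) = (15.5335, 6.0342)
End effector: (15.5335, 6.0342)

Answer: 15.5335 6.0342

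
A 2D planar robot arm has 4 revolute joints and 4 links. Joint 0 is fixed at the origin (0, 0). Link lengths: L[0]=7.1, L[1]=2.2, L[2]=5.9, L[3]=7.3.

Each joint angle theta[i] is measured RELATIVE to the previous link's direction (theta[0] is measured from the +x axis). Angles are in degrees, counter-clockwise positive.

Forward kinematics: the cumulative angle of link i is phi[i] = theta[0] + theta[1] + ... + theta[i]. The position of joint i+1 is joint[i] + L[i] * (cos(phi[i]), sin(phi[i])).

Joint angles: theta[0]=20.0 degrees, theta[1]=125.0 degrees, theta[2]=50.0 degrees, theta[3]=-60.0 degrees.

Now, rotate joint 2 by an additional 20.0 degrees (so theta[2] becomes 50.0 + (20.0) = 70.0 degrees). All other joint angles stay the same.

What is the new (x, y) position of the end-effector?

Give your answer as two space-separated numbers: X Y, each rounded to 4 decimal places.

Answer: -6.5794 3.3912

Derivation:
joint[0] = (0.0000, 0.0000)  (base)
link 0: phi[0] = 20 = 20 deg
  cos(20 deg) = 0.9397, sin(20 deg) = 0.3420
  joint[1] = (0.0000, 0.0000) + 7.1 * (0.9397, 0.3420) = (0.0000 + 6.6718, 0.0000 + 2.4283) = (6.6718, 2.4283)
link 1: phi[1] = 20 + 125 = 145 deg
  cos(145 deg) = -0.8192, sin(145 deg) = 0.5736
  joint[2] = (6.6718, 2.4283) + 2.2 * (-0.8192, 0.5736) = (6.6718 + -1.8021, 2.4283 + 1.2619) = (4.8697, 3.6902)
link 2: phi[2] = 20 + 125 + 70 = 215 deg
  cos(215 deg) = -0.8192, sin(215 deg) = -0.5736
  joint[3] = (4.8697, 3.6902) + 5.9 * (-0.8192, -0.5736) = (4.8697 + -4.8330, 3.6902 + -3.3841) = (0.0367, 0.3061)
link 3: phi[3] = 20 + 125 + 70 + -60 = 155 deg
  cos(155 deg) = -0.9063, sin(155 deg) = 0.4226
  joint[4] = (0.0367, 0.3061) + 7.3 * (-0.9063, 0.4226) = (0.0367 + -6.6160, 0.3061 + 3.0851) = (-6.5794, 3.3912)
End effector: (-6.5794, 3.3912)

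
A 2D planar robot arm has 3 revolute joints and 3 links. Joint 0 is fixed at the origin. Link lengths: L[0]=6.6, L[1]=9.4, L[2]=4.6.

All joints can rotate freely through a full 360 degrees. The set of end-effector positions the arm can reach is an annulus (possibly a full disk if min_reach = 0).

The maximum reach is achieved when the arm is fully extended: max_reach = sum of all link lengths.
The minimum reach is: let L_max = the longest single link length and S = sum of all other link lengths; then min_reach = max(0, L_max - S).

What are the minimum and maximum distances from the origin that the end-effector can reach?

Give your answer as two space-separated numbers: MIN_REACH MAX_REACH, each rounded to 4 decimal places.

Answer: 0.0000 20.6000

Derivation:
Link lengths: [6.6, 9.4, 4.6]
max_reach = 6.6 + 9.4 + 4.6 = 20.6
L_max = max([6.6, 9.4, 4.6]) = 9.4
S (sum of others) = 20.6 - 9.4 = 11.2
min_reach = max(0, 9.4 - 11.2) = max(0, -1.8) = 0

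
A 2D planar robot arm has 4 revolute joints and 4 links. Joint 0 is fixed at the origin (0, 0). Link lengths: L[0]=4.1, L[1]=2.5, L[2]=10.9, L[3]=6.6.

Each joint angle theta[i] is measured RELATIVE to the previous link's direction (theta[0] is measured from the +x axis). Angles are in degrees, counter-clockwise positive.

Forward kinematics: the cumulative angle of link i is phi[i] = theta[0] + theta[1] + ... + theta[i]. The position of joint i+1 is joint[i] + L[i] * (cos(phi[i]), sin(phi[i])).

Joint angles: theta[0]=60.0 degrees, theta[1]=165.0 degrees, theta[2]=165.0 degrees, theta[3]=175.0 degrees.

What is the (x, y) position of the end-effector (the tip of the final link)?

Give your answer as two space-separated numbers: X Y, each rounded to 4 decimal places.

joint[0] = (0.0000, 0.0000)  (base)
link 0: phi[0] = 60 = 60 deg
  cos(60 deg) = 0.5000, sin(60 deg) = 0.8660
  joint[1] = (0.0000, 0.0000) + 4.1 * (0.5000, 0.8660) = (0.0000 + 2.0500, 0.0000 + 3.5507) = (2.0500, 3.5507)
link 1: phi[1] = 60 + 165 = 225 deg
  cos(225 deg) = -0.7071, sin(225 deg) = -0.7071
  joint[2] = (2.0500, 3.5507) + 2.5 * (-0.7071, -0.7071) = (2.0500 + -1.7678, 3.5507 + -1.7678) = (0.2822, 1.7829)
link 2: phi[2] = 60 + 165 + 165 = 390 deg
  cos(390 deg) = 0.8660, sin(390 deg) = 0.5000
  joint[3] = (0.2822, 1.7829) + 10.9 * (0.8660, 0.5000) = (0.2822 + 9.4397, 1.7829 + 5.4500) = (9.7219, 7.2329)
link 3: phi[3] = 60 + 165 + 165 + 175 = 565 deg
  cos(565 deg) = -0.9063, sin(565 deg) = -0.4226
  joint[4] = (9.7219, 7.2329) + 6.6 * (-0.9063, -0.4226) = (9.7219 + -5.9816, 7.2329 + -2.7893) = (3.7403, 4.4437)
End effector: (3.7403, 4.4437)

Answer: 3.7403 4.4437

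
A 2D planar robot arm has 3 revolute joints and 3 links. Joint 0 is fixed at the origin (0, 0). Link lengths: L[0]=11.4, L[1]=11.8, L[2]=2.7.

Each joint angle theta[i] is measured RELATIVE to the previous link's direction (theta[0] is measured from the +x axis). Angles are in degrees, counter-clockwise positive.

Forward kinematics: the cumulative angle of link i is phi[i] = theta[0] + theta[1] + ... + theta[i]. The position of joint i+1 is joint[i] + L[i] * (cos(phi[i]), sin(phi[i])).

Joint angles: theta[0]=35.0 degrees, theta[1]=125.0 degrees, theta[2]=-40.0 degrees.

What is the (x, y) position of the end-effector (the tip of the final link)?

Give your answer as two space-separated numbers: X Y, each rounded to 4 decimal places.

joint[0] = (0.0000, 0.0000)  (base)
link 0: phi[0] = 35 = 35 deg
  cos(35 deg) = 0.8192, sin(35 deg) = 0.5736
  joint[1] = (0.0000, 0.0000) + 11.4 * (0.8192, 0.5736) = (0.0000 + 9.3383, 0.0000 + 6.5388) = (9.3383, 6.5388)
link 1: phi[1] = 35 + 125 = 160 deg
  cos(160 deg) = -0.9397, sin(160 deg) = 0.3420
  joint[2] = (9.3383, 6.5388) + 11.8 * (-0.9397, 0.3420) = (9.3383 + -11.0884, 6.5388 + 4.0358) = (-1.7500, 10.5746)
link 2: phi[2] = 35 + 125 + -40 = 120 deg
  cos(120 deg) = -0.5000, sin(120 deg) = 0.8660
  joint[3] = (-1.7500, 10.5746) + 2.7 * (-0.5000, 0.8660) = (-1.7500 + -1.3500, 10.5746 + 2.3383) = (-3.1000, 12.9129)
End effector: (-3.1000, 12.9129)

Answer: -3.1000 12.9129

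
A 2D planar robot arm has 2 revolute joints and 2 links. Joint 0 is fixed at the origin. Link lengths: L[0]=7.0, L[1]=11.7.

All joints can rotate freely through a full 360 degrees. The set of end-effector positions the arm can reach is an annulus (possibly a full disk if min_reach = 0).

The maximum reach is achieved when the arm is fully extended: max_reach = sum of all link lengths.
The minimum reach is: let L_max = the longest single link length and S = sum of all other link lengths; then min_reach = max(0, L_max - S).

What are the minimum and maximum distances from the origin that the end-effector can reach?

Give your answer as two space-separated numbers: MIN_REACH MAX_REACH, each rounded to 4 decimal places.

Link lengths: [7.0, 11.7]
max_reach = 7 + 11.7 = 18.7
L_max = max([7.0, 11.7]) = 11.7
S (sum of others) = 18.7 - 11.7 = 7
min_reach = max(0, 11.7 - 7) = max(0, 4.7) = 4.7

Answer: 4.7000 18.7000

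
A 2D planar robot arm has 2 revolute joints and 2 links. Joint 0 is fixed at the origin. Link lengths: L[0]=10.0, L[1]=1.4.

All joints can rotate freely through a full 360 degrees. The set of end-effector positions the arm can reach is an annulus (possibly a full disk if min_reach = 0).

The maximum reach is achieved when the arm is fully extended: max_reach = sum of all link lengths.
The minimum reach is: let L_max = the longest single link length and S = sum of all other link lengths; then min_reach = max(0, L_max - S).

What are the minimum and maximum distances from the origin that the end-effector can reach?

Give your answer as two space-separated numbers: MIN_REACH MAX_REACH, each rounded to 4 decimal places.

Link lengths: [10.0, 1.4]
max_reach = 10 + 1.4 = 11.4
L_max = max([10.0, 1.4]) = 10
S (sum of others) = 11.4 - 10 = 1.4
min_reach = max(0, 10 - 1.4) = max(0, 8.6) = 8.6

Answer: 8.6000 11.4000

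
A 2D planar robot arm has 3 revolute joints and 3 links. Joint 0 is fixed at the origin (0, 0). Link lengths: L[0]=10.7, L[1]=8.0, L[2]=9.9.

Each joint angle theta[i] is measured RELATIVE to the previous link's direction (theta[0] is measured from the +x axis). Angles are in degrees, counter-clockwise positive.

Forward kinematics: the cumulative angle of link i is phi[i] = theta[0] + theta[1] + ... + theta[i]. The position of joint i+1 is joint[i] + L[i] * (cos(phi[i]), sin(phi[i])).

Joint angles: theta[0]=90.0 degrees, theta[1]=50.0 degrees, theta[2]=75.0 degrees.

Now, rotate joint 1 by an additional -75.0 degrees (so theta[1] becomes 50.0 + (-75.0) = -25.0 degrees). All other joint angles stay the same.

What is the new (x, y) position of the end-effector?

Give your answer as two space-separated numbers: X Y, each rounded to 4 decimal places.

joint[0] = (0.0000, 0.0000)  (base)
link 0: phi[0] = 90 = 90 deg
  cos(90 deg) = 0.0000, sin(90 deg) = 1.0000
  joint[1] = (0.0000, 0.0000) + 10.7 * (0.0000, 1.0000) = (0.0000 + 0.0000, 0.0000 + 10.7000) = (0.0000, 10.7000)
link 1: phi[1] = 90 + -25 = 65 deg
  cos(65 deg) = 0.4226, sin(65 deg) = 0.9063
  joint[2] = (0.0000, 10.7000) + 8 * (0.4226, 0.9063) = (0.0000 + 3.3809, 10.7000 + 7.2505) = (3.3809, 17.9505)
link 2: phi[2] = 90 + -25 + 75 = 140 deg
  cos(140 deg) = -0.7660, sin(140 deg) = 0.6428
  joint[3] = (3.3809, 17.9505) + 9.9 * (-0.7660, 0.6428) = (3.3809 + -7.5838, 17.9505 + 6.3636) = (-4.2029, 24.3141)
End effector: (-4.2029, 24.3141)

Answer: -4.2029 24.3141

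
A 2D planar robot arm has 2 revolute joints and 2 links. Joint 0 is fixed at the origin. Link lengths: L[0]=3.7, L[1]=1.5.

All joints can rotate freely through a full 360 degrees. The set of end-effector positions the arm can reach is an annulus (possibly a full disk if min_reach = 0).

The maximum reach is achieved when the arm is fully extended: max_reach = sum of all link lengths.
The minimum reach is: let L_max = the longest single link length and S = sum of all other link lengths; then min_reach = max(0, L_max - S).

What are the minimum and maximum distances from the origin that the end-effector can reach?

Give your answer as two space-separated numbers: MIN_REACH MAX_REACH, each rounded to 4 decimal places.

Link lengths: [3.7, 1.5]
max_reach = 3.7 + 1.5 = 5.2
L_max = max([3.7, 1.5]) = 3.7
S (sum of others) = 5.2 - 3.7 = 1.5
min_reach = max(0, 3.7 - 1.5) = max(0, 2.2) = 2.2

Answer: 2.2000 5.2000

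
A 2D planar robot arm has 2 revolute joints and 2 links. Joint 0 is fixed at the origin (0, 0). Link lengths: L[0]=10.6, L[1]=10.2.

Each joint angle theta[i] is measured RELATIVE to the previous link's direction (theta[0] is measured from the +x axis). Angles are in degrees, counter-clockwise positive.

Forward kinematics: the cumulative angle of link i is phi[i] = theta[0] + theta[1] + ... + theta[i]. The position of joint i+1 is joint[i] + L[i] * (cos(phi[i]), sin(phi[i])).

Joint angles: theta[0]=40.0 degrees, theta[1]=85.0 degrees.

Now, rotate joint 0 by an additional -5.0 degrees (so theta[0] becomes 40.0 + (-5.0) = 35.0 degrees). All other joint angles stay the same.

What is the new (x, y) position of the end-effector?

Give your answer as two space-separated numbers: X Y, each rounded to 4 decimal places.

Answer: 3.5830 14.9134

Derivation:
joint[0] = (0.0000, 0.0000)  (base)
link 0: phi[0] = 35 = 35 deg
  cos(35 deg) = 0.8192, sin(35 deg) = 0.5736
  joint[1] = (0.0000, 0.0000) + 10.6 * (0.8192, 0.5736) = (0.0000 + 8.6830, 0.0000 + 6.0799) = (8.6830, 6.0799)
link 1: phi[1] = 35 + 85 = 120 deg
  cos(120 deg) = -0.5000, sin(120 deg) = 0.8660
  joint[2] = (8.6830, 6.0799) + 10.2 * (-0.5000, 0.8660) = (8.6830 + -5.1000, 6.0799 + 8.8335) = (3.5830, 14.9134)
End effector: (3.5830, 14.9134)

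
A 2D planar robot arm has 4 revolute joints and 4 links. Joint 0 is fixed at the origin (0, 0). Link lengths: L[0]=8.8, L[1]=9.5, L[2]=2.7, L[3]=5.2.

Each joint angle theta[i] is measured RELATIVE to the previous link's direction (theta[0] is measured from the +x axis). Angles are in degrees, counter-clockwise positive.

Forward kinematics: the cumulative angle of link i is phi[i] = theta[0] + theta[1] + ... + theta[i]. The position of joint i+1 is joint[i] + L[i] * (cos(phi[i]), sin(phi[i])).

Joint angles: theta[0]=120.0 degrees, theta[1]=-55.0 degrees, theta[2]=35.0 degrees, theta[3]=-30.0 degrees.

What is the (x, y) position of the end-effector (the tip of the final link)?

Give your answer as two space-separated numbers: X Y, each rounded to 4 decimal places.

Answer: 0.9245 23.7763

Derivation:
joint[0] = (0.0000, 0.0000)  (base)
link 0: phi[0] = 120 = 120 deg
  cos(120 deg) = -0.5000, sin(120 deg) = 0.8660
  joint[1] = (0.0000, 0.0000) + 8.8 * (-0.5000, 0.8660) = (0.0000 + -4.4000, 0.0000 + 7.6210) = (-4.4000, 7.6210)
link 1: phi[1] = 120 + -55 = 65 deg
  cos(65 deg) = 0.4226, sin(65 deg) = 0.9063
  joint[2] = (-4.4000, 7.6210) + 9.5 * (0.4226, 0.9063) = (-4.4000 + 4.0149, 7.6210 + 8.6099) = (-0.3851, 16.2309)
link 2: phi[2] = 120 + -55 + 35 = 100 deg
  cos(100 deg) = -0.1736, sin(100 deg) = 0.9848
  joint[3] = (-0.3851, 16.2309) + 2.7 * (-0.1736, 0.9848) = (-0.3851 + -0.4689, 16.2309 + 2.6590) = (-0.8540, 18.8899)
link 3: phi[3] = 120 + -55 + 35 + -30 = 70 deg
  cos(70 deg) = 0.3420, sin(70 deg) = 0.9397
  joint[4] = (-0.8540, 18.8899) + 5.2 * (0.3420, 0.9397) = (-0.8540 + 1.7785, 18.8899 + 4.8864) = (0.9245, 23.7763)
End effector: (0.9245, 23.7763)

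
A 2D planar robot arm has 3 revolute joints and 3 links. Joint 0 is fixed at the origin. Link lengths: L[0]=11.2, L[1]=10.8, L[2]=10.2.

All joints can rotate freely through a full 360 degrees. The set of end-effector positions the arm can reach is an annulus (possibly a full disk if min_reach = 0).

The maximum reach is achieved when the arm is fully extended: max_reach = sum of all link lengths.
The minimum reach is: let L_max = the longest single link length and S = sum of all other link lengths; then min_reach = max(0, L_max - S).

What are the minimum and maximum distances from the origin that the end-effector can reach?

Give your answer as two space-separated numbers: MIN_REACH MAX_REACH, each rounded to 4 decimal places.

Answer: 0.0000 32.2000

Derivation:
Link lengths: [11.2, 10.8, 10.2]
max_reach = 11.2 + 10.8 + 10.2 = 32.2
L_max = max([11.2, 10.8, 10.2]) = 11.2
S (sum of others) = 32.2 - 11.2 = 21
min_reach = max(0, 11.2 - 21) = max(0, -9.8) = 0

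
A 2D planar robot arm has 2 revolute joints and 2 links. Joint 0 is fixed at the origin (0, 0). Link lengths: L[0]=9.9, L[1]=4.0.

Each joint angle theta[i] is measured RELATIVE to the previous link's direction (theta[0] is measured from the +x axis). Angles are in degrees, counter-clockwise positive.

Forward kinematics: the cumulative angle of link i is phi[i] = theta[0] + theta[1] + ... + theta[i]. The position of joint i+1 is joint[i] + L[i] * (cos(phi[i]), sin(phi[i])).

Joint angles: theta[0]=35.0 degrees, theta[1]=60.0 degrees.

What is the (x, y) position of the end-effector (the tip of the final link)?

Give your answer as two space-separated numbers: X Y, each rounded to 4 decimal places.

Answer: 7.7610 9.6632

Derivation:
joint[0] = (0.0000, 0.0000)  (base)
link 0: phi[0] = 35 = 35 deg
  cos(35 deg) = 0.8192, sin(35 deg) = 0.5736
  joint[1] = (0.0000, 0.0000) + 9.9 * (0.8192, 0.5736) = (0.0000 + 8.1096, 0.0000 + 5.6784) = (8.1096, 5.6784)
link 1: phi[1] = 35 + 60 = 95 deg
  cos(95 deg) = -0.0872, sin(95 deg) = 0.9962
  joint[2] = (8.1096, 5.6784) + 4 * (-0.0872, 0.9962) = (8.1096 + -0.3486, 5.6784 + 3.9848) = (7.7610, 9.6632)
End effector: (7.7610, 9.6632)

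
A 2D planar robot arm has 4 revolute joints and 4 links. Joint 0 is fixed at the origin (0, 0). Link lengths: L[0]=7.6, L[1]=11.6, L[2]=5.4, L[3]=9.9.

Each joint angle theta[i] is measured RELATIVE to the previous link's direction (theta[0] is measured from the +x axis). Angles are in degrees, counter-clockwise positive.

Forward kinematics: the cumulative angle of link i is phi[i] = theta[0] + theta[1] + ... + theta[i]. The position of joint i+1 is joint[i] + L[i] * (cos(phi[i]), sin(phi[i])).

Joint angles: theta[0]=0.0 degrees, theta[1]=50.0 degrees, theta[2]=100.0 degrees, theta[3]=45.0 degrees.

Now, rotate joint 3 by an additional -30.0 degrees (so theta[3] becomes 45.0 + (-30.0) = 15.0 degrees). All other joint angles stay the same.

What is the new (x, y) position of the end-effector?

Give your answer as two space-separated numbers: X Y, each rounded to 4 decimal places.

joint[0] = (0.0000, 0.0000)  (base)
link 0: phi[0] = 0 = 0 deg
  cos(0 deg) = 1.0000, sin(0 deg) = 0.0000
  joint[1] = (0.0000, 0.0000) + 7.6 * (1.0000, 0.0000) = (0.0000 + 7.6000, 0.0000 + 0.0000) = (7.6000, 0.0000)
link 1: phi[1] = 0 + 50 = 50 deg
  cos(50 deg) = 0.6428, sin(50 deg) = 0.7660
  joint[2] = (7.6000, 0.0000) + 11.6 * (0.6428, 0.7660) = (7.6000 + 7.4563, 0.0000 + 8.8861) = (15.0563, 8.8861)
link 2: phi[2] = 0 + 50 + 100 = 150 deg
  cos(150 deg) = -0.8660, sin(150 deg) = 0.5000
  joint[3] = (15.0563, 8.8861) + 5.4 * (-0.8660, 0.5000) = (15.0563 + -4.6765, 8.8861 + 2.7000) = (10.3798, 11.5861)
link 3: phi[3] = 0 + 50 + 100 + 15 = 165 deg
  cos(165 deg) = -0.9659, sin(165 deg) = 0.2588
  joint[4] = (10.3798, 11.5861) + 9.9 * (-0.9659, 0.2588) = (10.3798 + -9.5627, 11.5861 + 2.5623) = (0.8171, 14.1484)
End effector: (0.8171, 14.1484)

Answer: 0.8171 14.1484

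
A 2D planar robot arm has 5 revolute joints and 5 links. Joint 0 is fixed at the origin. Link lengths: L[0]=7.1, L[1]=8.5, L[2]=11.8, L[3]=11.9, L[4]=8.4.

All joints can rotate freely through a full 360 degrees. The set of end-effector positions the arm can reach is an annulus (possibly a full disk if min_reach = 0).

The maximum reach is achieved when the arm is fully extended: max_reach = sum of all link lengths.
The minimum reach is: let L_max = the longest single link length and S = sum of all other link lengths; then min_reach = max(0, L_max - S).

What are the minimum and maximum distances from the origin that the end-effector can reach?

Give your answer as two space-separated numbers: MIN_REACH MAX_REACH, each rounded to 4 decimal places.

Link lengths: [7.1, 8.5, 11.8, 11.9, 8.4]
max_reach = 7.1 + 8.5 + 11.8 + 11.9 + 8.4 = 47.7
L_max = max([7.1, 8.5, 11.8, 11.9, 8.4]) = 11.9
S (sum of others) = 47.7 - 11.9 = 35.8
min_reach = max(0, 11.9 - 35.8) = max(0, -23.9) = 0

Answer: 0.0000 47.7000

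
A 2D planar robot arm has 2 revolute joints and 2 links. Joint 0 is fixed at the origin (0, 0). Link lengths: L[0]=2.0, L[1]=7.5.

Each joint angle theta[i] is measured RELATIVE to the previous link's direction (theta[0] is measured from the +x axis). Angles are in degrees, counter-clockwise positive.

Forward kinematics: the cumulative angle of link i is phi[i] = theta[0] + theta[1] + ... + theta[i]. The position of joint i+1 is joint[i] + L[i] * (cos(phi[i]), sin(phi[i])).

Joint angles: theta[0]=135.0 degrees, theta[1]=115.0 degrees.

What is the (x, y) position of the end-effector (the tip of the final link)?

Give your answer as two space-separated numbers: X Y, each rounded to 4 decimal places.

Answer: -3.9794 -5.6335

Derivation:
joint[0] = (0.0000, 0.0000)  (base)
link 0: phi[0] = 135 = 135 deg
  cos(135 deg) = -0.7071, sin(135 deg) = 0.7071
  joint[1] = (0.0000, 0.0000) + 2 * (-0.7071, 0.7071) = (0.0000 + -1.4142, 0.0000 + 1.4142) = (-1.4142, 1.4142)
link 1: phi[1] = 135 + 115 = 250 deg
  cos(250 deg) = -0.3420, sin(250 deg) = -0.9397
  joint[2] = (-1.4142, 1.4142) + 7.5 * (-0.3420, -0.9397) = (-1.4142 + -2.5652, 1.4142 + -7.0477) = (-3.9794, -5.6335)
End effector: (-3.9794, -5.6335)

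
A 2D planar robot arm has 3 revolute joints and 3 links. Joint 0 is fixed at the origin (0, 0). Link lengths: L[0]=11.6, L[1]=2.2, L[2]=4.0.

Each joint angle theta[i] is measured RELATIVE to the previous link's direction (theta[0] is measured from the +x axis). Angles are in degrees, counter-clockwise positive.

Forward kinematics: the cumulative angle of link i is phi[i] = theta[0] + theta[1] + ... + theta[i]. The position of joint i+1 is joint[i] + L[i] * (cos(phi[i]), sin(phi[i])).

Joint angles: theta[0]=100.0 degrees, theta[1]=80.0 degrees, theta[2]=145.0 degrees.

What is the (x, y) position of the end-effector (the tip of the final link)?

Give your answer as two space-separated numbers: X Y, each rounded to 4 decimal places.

Answer: -0.9377 9.1295

Derivation:
joint[0] = (0.0000, 0.0000)  (base)
link 0: phi[0] = 100 = 100 deg
  cos(100 deg) = -0.1736, sin(100 deg) = 0.9848
  joint[1] = (0.0000, 0.0000) + 11.6 * (-0.1736, 0.9848) = (0.0000 + -2.0143, 0.0000 + 11.4238) = (-2.0143, 11.4238)
link 1: phi[1] = 100 + 80 = 180 deg
  cos(180 deg) = -1.0000, sin(180 deg) = 0.0000
  joint[2] = (-2.0143, 11.4238) + 2.2 * (-1.0000, 0.0000) = (-2.0143 + -2.2000, 11.4238 + 0.0000) = (-4.2143, 11.4238)
link 2: phi[2] = 100 + 80 + 145 = 325 deg
  cos(325 deg) = 0.8192, sin(325 deg) = -0.5736
  joint[3] = (-4.2143, 11.4238) + 4 * (0.8192, -0.5736) = (-4.2143 + 3.2766, 11.4238 + -2.2943) = (-0.9377, 9.1295)
End effector: (-0.9377, 9.1295)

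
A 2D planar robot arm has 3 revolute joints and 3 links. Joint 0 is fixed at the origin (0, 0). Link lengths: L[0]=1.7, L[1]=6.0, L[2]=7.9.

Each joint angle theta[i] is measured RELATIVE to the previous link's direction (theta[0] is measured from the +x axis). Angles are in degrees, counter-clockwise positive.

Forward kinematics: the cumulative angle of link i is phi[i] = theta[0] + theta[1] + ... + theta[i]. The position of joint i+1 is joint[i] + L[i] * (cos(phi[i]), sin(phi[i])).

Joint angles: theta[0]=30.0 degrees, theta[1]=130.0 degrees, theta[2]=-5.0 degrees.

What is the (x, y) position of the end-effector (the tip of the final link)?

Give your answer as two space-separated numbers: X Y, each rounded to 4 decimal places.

Answer: -11.3257 6.2408

Derivation:
joint[0] = (0.0000, 0.0000)  (base)
link 0: phi[0] = 30 = 30 deg
  cos(30 deg) = 0.8660, sin(30 deg) = 0.5000
  joint[1] = (0.0000, 0.0000) + 1.7 * (0.8660, 0.5000) = (0.0000 + 1.4722, 0.0000 + 0.8500) = (1.4722, 0.8500)
link 1: phi[1] = 30 + 130 = 160 deg
  cos(160 deg) = -0.9397, sin(160 deg) = 0.3420
  joint[2] = (1.4722, 0.8500) + 6 * (-0.9397, 0.3420) = (1.4722 + -5.6382, 0.8500 + 2.0521) = (-4.1659, 2.9021)
link 2: phi[2] = 30 + 130 + -5 = 155 deg
  cos(155 deg) = -0.9063, sin(155 deg) = 0.4226
  joint[3] = (-4.1659, 2.9021) + 7.9 * (-0.9063, 0.4226) = (-4.1659 + -7.1598, 2.9021 + 3.3387) = (-11.3257, 6.2408)
End effector: (-11.3257, 6.2408)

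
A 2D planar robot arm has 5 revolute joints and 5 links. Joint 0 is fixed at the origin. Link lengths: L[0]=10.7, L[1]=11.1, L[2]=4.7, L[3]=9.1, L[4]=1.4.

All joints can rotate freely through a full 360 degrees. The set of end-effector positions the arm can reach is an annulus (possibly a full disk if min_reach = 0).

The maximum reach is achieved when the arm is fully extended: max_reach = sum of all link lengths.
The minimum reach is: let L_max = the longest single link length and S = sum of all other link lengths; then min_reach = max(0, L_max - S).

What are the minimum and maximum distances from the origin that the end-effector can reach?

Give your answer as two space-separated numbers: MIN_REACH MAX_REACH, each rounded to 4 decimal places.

Answer: 0.0000 37.0000

Derivation:
Link lengths: [10.7, 11.1, 4.7, 9.1, 1.4]
max_reach = 10.7 + 11.1 + 4.7 + 9.1 + 1.4 = 37
L_max = max([10.7, 11.1, 4.7, 9.1, 1.4]) = 11.1
S (sum of others) = 37 - 11.1 = 25.9
min_reach = max(0, 11.1 - 25.9) = max(0, -14.8) = 0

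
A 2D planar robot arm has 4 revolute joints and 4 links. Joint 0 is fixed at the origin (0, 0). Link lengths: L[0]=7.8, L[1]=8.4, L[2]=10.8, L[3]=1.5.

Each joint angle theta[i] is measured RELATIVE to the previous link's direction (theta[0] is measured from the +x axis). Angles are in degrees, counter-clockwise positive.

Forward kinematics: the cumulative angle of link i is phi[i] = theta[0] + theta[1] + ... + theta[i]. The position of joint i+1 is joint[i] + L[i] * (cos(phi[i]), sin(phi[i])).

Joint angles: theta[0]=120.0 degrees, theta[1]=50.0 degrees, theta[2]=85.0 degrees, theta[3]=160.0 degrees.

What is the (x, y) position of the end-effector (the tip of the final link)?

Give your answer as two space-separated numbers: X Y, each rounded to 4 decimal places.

joint[0] = (0.0000, 0.0000)  (base)
link 0: phi[0] = 120 = 120 deg
  cos(120 deg) = -0.5000, sin(120 deg) = 0.8660
  joint[1] = (0.0000, 0.0000) + 7.8 * (-0.5000, 0.8660) = (0.0000 + -3.9000, 0.0000 + 6.7550) = (-3.9000, 6.7550)
link 1: phi[1] = 120 + 50 = 170 deg
  cos(170 deg) = -0.9848, sin(170 deg) = 0.1736
  joint[2] = (-3.9000, 6.7550) + 8.4 * (-0.9848, 0.1736) = (-3.9000 + -8.2724, 6.7550 + 1.4586) = (-12.1724, 8.2136)
link 2: phi[2] = 120 + 50 + 85 = 255 deg
  cos(255 deg) = -0.2588, sin(255 deg) = -0.9659
  joint[3] = (-12.1724, 8.2136) + 10.8 * (-0.2588, -0.9659) = (-12.1724 + -2.7952, 8.2136 + -10.4320) = (-14.9676, -2.2184)
link 3: phi[3] = 120 + 50 + 85 + 160 = 415 deg
  cos(415 deg) = 0.5736, sin(415 deg) = 0.8192
  joint[4] = (-14.9676, -2.2184) + 1.5 * (0.5736, 0.8192) = (-14.9676 + 0.8604, -2.2184 + 1.2287) = (-14.1073, -0.9896)
End effector: (-14.1073, -0.9896)

Answer: -14.1073 -0.9896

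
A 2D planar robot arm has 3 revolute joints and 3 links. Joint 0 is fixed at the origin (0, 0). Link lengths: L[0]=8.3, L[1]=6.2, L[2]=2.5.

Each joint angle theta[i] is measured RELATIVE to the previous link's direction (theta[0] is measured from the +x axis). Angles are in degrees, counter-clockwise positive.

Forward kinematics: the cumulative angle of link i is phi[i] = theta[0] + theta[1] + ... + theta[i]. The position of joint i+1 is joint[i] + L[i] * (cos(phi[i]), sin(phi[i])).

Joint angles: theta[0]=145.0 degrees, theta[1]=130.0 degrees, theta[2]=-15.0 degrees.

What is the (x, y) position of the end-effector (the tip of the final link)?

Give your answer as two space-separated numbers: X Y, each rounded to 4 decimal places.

Answer: -6.6927 -3.8777

Derivation:
joint[0] = (0.0000, 0.0000)  (base)
link 0: phi[0] = 145 = 145 deg
  cos(145 deg) = -0.8192, sin(145 deg) = 0.5736
  joint[1] = (0.0000, 0.0000) + 8.3 * (-0.8192, 0.5736) = (0.0000 + -6.7990, 0.0000 + 4.7607) = (-6.7990, 4.7607)
link 1: phi[1] = 145 + 130 = 275 deg
  cos(275 deg) = 0.0872, sin(275 deg) = -0.9962
  joint[2] = (-6.7990, 4.7607) + 6.2 * (0.0872, -0.9962) = (-6.7990 + 0.5404, 4.7607 + -6.1764) = (-6.2586, -1.4157)
link 2: phi[2] = 145 + 130 + -15 = 260 deg
  cos(260 deg) = -0.1736, sin(260 deg) = -0.9848
  joint[3] = (-6.2586, -1.4157) + 2.5 * (-0.1736, -0.9848) = (-6.2586 + -0.4341, -1.4157 + -2.4620) = (-6.6927, -3.8777)
End effector: (-6.6927, -3.8777)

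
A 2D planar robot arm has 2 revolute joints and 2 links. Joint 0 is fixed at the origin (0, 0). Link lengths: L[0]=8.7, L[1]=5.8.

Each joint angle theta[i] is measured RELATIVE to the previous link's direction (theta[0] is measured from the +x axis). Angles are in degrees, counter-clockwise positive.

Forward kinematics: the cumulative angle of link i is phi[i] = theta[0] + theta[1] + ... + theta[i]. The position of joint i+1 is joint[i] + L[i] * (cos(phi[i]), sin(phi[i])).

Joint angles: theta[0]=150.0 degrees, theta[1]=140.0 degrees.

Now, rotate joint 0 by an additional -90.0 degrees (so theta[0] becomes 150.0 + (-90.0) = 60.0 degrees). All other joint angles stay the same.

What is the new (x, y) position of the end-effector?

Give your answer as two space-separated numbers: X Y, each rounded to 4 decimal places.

joint[0] = (0.0000, 0.0000)  (base)
link 0: phi[0] = 60 = 60 deg
  cos(60 deg) = 0.5000, sin(60 deg) = 0.8660
  joint[1] = (0.0000, 0.0000) + 8.7 * (0.5000, 0.8660) = (0.0000 + 4.3500, 0.0000 + 7.5344) = (4.3500, 7.5344)
link 1: phi[1] = 60 + 140 = 200 deg
  cos(200 deg) = -0.9397, sin(200 deg) = -0.3420
  joint[2] = (4.3500, 7.5344) + 5.8 * (-0.9397, -0.3420) = (4.3500 + -5.4502, 7.5344 + -1.9837) = (-1.1002, 5.5507)
End effector: (-1.1002, 5.5507)

Answer: -1.1002 5.5507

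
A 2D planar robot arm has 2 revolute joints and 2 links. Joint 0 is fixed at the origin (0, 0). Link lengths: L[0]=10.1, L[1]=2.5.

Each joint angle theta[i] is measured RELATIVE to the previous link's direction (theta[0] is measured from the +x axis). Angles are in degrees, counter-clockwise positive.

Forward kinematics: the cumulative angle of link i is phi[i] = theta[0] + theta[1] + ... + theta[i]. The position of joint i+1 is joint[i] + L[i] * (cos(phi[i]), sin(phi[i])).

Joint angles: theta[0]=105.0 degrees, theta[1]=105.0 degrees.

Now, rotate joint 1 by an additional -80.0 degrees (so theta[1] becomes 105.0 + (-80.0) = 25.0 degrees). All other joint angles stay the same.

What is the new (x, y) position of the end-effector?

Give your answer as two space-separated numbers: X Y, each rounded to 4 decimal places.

Answer: -4.2210 11.6710

Derivation:
joint[0] = (0.0000, 0.0000)  (base)
link 0: phi[0] = 105 = 105 deg
  cos(105 deg) = -0.2588, sin(105 deg) = 0.9659
  joint[1] = (0.0000, 0.0000) + 10.1 * (-0.2588, 0.9659) = (0.0000 + -2.6141, 0.0000 + 9.7559) = (-2.6141, 9.7559)
link 1: phi[1] = 105 + 25 = 130 deg
  cos(130 deg) = -0.6428, sin(130 deg) = 0.7660
  joint[2] = (-2.6141, 9.7559) + 2.5 * (-0.6428, 0.7660) = (-2.6141 + -1.6070, 9.7559 + 1.9151) = (-4.2210, 11.6710)
End effector: (-4.2210, 11.6710)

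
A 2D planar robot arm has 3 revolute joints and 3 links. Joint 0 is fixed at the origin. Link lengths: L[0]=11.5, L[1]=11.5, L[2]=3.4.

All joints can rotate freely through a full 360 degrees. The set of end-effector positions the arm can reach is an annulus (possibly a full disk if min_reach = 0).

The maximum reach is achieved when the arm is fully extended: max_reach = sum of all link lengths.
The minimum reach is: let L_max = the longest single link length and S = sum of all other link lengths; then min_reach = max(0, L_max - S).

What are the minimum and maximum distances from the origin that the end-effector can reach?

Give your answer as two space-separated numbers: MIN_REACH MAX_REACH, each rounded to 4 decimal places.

Link lengths: [11.5, 11.5, 3.4]
max_reach = 11.5 + 11.5 + 3.4 = 26.4
L_max = max([11.5, 11.5, 3.4]) = 11.5
S (sum of others) = 26.4 - 11.5 = 14.9
min_reach = max(0, 11.5 - 14.9) = max(0, -3.4) = 0

Answer: 0.0000 26.4000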